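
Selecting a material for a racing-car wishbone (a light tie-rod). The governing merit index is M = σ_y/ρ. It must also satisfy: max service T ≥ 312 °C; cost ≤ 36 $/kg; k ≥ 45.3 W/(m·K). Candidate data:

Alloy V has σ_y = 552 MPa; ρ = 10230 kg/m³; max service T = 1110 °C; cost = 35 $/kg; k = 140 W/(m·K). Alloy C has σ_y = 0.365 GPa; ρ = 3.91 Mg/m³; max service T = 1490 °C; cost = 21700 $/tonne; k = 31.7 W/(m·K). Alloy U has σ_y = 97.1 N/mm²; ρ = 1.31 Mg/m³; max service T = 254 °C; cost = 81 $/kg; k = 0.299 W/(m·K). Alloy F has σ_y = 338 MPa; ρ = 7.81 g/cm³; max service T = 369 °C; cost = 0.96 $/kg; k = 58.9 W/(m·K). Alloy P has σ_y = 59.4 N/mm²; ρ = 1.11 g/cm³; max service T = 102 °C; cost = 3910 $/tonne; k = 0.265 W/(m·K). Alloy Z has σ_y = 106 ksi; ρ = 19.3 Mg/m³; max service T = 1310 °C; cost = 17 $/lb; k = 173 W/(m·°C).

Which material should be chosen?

alloy V

Screen on constraints: max service T ≥ 312 °C; cost ≤ 36 $/kg; k ≥ 45.3 W/(m·K). Survivors: alloy V, alloy F.
In SI units:
  alloy V: σ_y = 552.0 MPa, ρ = 10230 kg/m³
  alloy F: σ_y = 338.0 MPa, ρ = 7810 kg/m³
  alloy V: M = 54.0 kN·m/kg
  alloy F: M = 43.3 kN·m/kg
The maximum is for alloy V.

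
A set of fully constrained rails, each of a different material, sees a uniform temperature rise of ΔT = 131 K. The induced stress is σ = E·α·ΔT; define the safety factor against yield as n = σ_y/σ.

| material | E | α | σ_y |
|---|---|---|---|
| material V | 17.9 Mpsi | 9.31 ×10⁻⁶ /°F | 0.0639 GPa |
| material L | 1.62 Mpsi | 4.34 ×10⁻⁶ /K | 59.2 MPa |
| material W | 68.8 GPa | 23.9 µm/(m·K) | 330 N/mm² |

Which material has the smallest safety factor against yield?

material V

In consistent units (E in GPa, α in ×10⁻⁶/K, σ_y in MPa):
  material V: E = 123.4, α = 16.8, σ_y = 63.90 → σ = 271 MPa, n = 0.236
  material L: E = 11.17, α = 4.34, σ_y = 59.20 → σ = 6.35 MPa, n = 9.32
  material W: E = 68.80, α = 23.9, σ_y = 330.0 → σ = 215 MPa, n = 1.53
The minimum is material V at n = 0.236.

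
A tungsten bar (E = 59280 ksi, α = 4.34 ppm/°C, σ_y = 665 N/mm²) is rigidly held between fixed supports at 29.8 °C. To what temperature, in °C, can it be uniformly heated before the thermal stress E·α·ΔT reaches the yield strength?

405 °C

E = 59280 ksi = 408.7 GPa.
σ_y = 665 N/mm² = 665.0 MPa.
E·α·ΔT = 665.0 MPa ⇒ ΔT = 665.0 / (408.7×10³ × 4.34×10⁻⁶) = 374.9 K.
T = 29.8 + 374.9 = 404.7 °C.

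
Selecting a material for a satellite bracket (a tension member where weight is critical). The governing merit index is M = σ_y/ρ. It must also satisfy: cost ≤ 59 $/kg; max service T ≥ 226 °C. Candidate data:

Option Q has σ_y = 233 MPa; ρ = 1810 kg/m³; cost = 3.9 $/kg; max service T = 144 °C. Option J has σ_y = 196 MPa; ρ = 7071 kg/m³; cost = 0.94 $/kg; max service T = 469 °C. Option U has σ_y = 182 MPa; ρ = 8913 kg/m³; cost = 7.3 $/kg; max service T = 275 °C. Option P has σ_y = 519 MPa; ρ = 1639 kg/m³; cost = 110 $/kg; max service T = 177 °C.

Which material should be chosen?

Screen on constraints: cost ≤ 59 $/kg; max service T ≥ 226 °C. Survivors: option J, option U.
Computing M directly (units already consistent):
  option J: M = 27.7 kN·m/kg
  option U: M = 20.4 kN·m/kg
The maximum is for option J.

option J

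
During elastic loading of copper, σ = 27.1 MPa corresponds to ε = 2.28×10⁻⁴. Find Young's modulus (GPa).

E = σ/ε = 27.1 MPa / 2.28×10⁻⁴ = 118900 MPa = 119 GPa.

119 GPa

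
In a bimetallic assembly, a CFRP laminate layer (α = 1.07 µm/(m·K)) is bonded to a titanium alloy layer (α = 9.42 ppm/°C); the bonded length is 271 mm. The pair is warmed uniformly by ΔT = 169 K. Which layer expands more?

titanium alloy

α(CFRP laminate) = 1.07×10⁻⁶/K vs α(titanium alloy) = 9.42×10⁻⁶/K.
Higher α expands more for the same ΔT: titanium alloy.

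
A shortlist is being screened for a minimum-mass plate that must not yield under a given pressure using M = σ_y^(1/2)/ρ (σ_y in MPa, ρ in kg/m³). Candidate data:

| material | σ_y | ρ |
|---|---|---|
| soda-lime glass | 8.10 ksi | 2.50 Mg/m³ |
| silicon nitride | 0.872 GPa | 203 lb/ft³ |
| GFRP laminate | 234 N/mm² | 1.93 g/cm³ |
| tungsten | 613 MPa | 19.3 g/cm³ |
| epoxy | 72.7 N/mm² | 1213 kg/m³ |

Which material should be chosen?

silicon nitride

In SI units:
  soda-lime glass: σ_y = 55.85 MPa, ρ = 2500 kg/m³
  silicon nitride: σ_y = 872.0 MPa, ρ = 3252 kg/m³
  GFRP laminate: σ_y = 234.0 MPa, ρ = 1930 kg/m³
  tungsten: σ_y = 613.0 MPa, ρ = 19300 kg/m³
  epoxy: σ_y = 72.70 MPa, ρ = 1213 kg/m³
  silicon nitride: M = 9.08×10⁻³
  GFRP laminate: M = 7.93×10⁻³
  epoxy: M = 7.03×10⁻³
  soda-lime glass: M = 2.99×10⁻³
  tungsten: M = 1.28×10⁻³
Silicon nitride has the largest M.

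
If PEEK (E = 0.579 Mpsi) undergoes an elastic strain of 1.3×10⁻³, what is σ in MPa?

E = 0.579 Mpsi = 3.992 GPa.
σ = E·ε = 3992 MPa × 1.3×10⁻³ = 5.19 MPa.

5.19 MPa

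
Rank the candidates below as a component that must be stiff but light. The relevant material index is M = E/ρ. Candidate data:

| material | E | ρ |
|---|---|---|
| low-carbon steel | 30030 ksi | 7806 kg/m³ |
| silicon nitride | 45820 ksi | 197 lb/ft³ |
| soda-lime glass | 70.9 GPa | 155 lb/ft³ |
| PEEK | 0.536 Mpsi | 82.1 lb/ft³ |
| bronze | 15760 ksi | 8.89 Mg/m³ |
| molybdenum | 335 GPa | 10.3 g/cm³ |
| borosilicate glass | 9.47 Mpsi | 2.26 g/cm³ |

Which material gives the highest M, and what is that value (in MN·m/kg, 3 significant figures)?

silicon nitride, M = 100 MN·m/kg

Normalizing units and computing the index:
  low-carbon steel: E = 207.0 GPa, ρ = 7806 kg/m³
  silicon nitride: E = 315.9 GPa, ρ = 3156 kg/m³
  soda-lime glass: E = 70.90 GPa, ρ = 2483 kg/m³
  PEEK: E = 3.696 GPa, ρ = 1315 kg/m³
  bronze: E = 108.7 GPa, ρ = 8890 kg/m³
  molybdenum: E = 335.0 GPa, ρ = 10300 kg/m³
  borosilicate glass: E = 65.29 GPa, ρ = 2260 kg/m³
  silicon nitride: M = 100 MN·m/kg
  molybdenum: M = 32.5 MN·m/kg
  borosilicate glass: M = 28.9 MN·m/kg
  soda-lime glass: M = 28.6 MN·m/kg
  low-carbon steel: M = 26.5 MN·m/kg
  bronze: M = 12.2 MN·m/kg
  PEEK: M = 2.81 MN·m/kg
Silicon nitride has the largest M.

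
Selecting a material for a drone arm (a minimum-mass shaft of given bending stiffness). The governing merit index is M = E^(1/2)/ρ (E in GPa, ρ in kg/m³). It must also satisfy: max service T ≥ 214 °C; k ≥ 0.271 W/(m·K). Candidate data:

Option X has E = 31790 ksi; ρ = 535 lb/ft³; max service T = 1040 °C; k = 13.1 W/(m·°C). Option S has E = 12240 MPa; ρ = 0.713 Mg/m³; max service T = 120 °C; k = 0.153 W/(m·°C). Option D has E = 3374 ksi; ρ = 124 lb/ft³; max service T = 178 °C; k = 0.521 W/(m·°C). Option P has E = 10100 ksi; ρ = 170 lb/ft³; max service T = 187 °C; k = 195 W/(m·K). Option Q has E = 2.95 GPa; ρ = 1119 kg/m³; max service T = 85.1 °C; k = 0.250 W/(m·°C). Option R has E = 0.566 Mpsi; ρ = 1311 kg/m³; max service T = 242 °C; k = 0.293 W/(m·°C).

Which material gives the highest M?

Screen on constraints: max service T ≥ 214 °C; k ≥ 0.271 W/(m·K). Survivors: option X, option R.
Putting every candidate on a common basis:
  option X: E = 219.2 GPa, ρ = 8570 kg/m³
  option R: E = 3.902 GPa, ρ = 1311 kg/m³
  option X: M = 1.73×10⁻³
  option R: M = 1.51×10⁻³
The maximum is for option X.

option X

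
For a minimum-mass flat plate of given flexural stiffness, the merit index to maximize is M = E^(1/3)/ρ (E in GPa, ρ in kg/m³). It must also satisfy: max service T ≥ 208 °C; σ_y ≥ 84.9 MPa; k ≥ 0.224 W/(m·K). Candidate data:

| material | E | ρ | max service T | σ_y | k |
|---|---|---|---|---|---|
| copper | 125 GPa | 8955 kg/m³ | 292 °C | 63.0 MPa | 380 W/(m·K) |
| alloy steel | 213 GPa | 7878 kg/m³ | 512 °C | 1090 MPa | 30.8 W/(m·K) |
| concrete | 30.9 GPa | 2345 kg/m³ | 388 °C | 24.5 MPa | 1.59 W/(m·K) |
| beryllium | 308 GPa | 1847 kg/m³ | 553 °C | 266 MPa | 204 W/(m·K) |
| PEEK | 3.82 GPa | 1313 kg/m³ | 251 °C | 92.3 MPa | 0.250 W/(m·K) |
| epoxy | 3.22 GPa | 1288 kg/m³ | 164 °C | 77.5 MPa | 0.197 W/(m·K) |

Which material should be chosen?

beryllium

Screen on constraints: max service T ≥ 208 °C; σ_y ≥ 84.9 MPa; k ≥ 0.224 W/(m·K). Survivors: alloy steel, beryllium, PEEK.
Evaluate M for each candidate:
  beryllium: M = 3.66×10⁻³
  PEEK: M = 1.19×10⁻³
  alloy steel: M = 0.758×10⁻³
Beryllium has the largest M.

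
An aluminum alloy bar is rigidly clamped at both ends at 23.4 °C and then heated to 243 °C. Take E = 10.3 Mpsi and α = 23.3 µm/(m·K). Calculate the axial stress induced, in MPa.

363 MPa

E = 10.3 Mpsi = 71.02 GPa.
ΔT = 219.6 K. Constrained thermal stress σ = E·α·ΔT = 71.02×10³ MPa × 23.3×10⁻⁶ × 219.6 = 363 MPa (compressive).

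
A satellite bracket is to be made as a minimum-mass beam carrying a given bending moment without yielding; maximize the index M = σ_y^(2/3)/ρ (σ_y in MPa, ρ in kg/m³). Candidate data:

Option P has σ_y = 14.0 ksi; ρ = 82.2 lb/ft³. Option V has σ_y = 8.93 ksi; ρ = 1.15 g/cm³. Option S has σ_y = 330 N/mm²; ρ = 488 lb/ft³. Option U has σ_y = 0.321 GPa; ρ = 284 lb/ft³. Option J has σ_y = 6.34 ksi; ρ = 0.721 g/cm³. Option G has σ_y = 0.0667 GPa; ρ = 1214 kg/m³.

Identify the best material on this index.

After converting to SI:
  option P: σ_y = 96.53 MPa, ρ = 1317 kg/m³
  option V: σ_y = 61.57 MPa, ρ = 1150 kg/m³
  option S: σ_y = 330.0 MPa, ρ = 7817 kg/m³
  option U: σ_y = 321.0 MPa, ρ = 4549 kg/m³
  option J: σ_y = 43.71 MPa, ρ = 721.0 kg/m³
  option G: σ_y = 66.70 MPa, ρ = 1214 kg/m³
  option J: M = 17.2×10⁻³
  option P: M = 16.0×10⁻³
  option V: M = 13.6×10⁻³
  option G: M = 13.5×10⁻³
  option U: M = 10.3×10⁻³
  option S: M = 6.11×10⁻³
Option J ranks first.

option J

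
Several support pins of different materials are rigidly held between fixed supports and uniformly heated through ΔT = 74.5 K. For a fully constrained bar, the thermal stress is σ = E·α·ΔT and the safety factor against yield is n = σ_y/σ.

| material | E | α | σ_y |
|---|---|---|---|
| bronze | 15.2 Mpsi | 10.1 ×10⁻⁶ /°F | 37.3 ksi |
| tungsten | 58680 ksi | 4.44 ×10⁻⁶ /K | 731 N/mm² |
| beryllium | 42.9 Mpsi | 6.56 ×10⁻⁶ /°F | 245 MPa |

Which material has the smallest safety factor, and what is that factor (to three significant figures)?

beryllium, n = 0.942

Per material, after unit conversion:
  bronze: E = 104.8, α = 18.2, σ_y = 257.2 → σ = 142 MPa, n = 1.81
  tungsten: E = 404.6, α = 4.44, σ_y = 731.0 → σ = 134 MPa, n = 5.46
  beryllium: E = 295.8, α = 11.8, σ_y = 245.0 → σ = 260 MPa, n = 0.942
Beryllium has the lowest safety factor, n = 0.942.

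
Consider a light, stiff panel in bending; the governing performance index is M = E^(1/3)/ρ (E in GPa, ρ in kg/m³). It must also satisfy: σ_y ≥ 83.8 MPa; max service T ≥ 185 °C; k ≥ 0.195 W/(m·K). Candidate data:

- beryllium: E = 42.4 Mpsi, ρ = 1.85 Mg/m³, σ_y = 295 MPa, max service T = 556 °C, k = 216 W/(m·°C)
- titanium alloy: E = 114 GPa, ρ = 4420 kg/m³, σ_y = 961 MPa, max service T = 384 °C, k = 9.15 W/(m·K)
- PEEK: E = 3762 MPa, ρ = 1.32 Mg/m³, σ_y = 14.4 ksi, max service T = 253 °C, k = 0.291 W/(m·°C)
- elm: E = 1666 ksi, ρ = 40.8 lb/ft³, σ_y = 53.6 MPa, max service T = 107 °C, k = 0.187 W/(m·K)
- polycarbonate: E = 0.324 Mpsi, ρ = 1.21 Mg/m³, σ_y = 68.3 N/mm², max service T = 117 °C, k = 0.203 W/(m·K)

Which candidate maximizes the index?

Screen on constraints: σ_y ≥ 83.8 MPa; max service T ≥ 185 °C; k ≥ 0.195 W/(m·K). Survivors: beryllium, titanium alloy, PEEK.
In SI units:
  beryllium: E = 292.3 GPa, ρ = 1850 kg/m³
  titanium alloy: E = 114.0 GPa, ρ = 4420 kg/m³
  PEEK: E = 3.762 GPa, ρ = 1320 kg/m³
  beryllium: M = 3.59×10⁻³
  PEEK: M = 1.18×10⁻³
  titanium alloy: M = 1.10×10⁻³
Beryllium has the largest M.

beryllium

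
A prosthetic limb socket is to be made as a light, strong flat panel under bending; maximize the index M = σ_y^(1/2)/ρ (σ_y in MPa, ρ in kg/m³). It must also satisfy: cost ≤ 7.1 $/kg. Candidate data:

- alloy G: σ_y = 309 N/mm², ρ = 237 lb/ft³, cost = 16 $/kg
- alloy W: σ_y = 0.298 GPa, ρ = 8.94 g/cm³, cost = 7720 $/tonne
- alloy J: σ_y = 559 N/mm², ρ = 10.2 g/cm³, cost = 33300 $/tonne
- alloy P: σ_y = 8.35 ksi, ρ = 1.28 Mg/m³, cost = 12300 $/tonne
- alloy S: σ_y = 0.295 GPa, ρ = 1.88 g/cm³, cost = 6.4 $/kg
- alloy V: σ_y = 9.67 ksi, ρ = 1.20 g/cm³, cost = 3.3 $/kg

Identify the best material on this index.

alloy S

Screen on constraints: cost ≤ 7.1 $/kg. Survivors: alloy S, alloy V.
Putting every candidate on a common basis:
  alloy S: σ_y = 295.0 MPa, ρ = 1880 kg/m³
  alloy V: σ_y = 66.67 MPa, ρ = 1200 kg/m³
  alloy S: M = 9.14×10⁻³
  alloy V: M = 6.80×10⁻³
The maximum is for alloy S.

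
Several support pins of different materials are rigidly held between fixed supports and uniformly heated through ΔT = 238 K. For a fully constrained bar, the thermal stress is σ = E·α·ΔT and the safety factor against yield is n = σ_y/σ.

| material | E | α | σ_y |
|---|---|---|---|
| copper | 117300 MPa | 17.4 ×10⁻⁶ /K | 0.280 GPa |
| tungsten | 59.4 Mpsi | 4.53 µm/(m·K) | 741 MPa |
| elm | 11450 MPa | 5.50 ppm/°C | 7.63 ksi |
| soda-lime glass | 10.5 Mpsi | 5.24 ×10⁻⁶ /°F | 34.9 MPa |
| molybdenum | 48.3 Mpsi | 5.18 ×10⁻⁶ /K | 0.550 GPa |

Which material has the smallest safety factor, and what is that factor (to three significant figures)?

In consistent units (E in GPa, α in ×10⁻⁶/K, σ_y in MPa):
  copper: E = 117.3, α = 17.4, σ_y = 280.0 → σ = 486 MPa, n = 0.576
  tungsten: E = 409.5, α = 4.53, σ_y = 741.0 → σ = 442 MPa, n = 1.68
  elm: E = 11.45, α = 5.50, σ_y = 52.61 → σ = 15.0 MPa, n = 3.51
  soda-lime glass: E = 72.39, α = 9.43, σ_y = 34.90 → σ = 163 MPa, n = 0.215
  molybdenum: E = 333.0, α = 5.18, σ_y = 550.0 → σ = 411 MPa, n = 1.34
Soda-lime glass has the lowest safety factor, n = 0.215.

soda-lime glass, n = 0.215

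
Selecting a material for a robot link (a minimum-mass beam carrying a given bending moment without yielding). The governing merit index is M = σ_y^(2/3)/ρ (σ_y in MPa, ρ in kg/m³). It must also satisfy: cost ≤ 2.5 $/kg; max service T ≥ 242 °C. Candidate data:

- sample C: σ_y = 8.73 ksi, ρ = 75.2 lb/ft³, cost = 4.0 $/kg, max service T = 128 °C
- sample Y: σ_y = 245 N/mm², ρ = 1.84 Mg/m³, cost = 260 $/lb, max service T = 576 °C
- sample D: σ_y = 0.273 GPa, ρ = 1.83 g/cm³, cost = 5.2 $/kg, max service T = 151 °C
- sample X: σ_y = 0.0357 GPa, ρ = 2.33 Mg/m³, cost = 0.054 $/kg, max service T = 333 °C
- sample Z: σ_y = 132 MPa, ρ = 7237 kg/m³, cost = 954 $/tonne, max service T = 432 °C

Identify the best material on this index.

Screen on constraints: cost ≤ 2.5 $/kg; max service T ≥ 242 °C. Survivors: sample X, sample Z.
In SI units:
  sample X: σ_y = 35.70 MPa, ρ = 2330 kg/m³
  sample Z: σ_y = 132.0 MPa, ρ = 7237 kg/m³
  sample X: M = 4.65×10⁻³
  sample Z: M = 3.58×10⁻³
Sample X has the largest M.

sample X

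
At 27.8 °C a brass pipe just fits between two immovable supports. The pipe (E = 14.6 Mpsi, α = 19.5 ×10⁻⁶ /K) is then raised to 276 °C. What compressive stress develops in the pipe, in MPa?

E = 14.6 Mpsi = 100.7 GPa.
ΔT = 248.2 K. Constrained thermal stress σ = E·α·ΔT = 100.7×10³ MPa × 19.5×10⁻⁶ × 248.2 = 487 MPa (compressive).

487 MPa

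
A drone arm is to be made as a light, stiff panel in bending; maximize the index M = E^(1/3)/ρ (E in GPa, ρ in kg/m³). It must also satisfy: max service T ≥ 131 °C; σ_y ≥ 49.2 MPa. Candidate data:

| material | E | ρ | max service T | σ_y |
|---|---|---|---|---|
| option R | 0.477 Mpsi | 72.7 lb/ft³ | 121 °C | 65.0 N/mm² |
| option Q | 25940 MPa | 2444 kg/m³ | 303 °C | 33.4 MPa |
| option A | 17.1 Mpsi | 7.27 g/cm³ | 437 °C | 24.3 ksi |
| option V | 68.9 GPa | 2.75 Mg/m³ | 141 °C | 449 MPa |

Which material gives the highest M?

option V

Screen on constraints: max service T ≥ 131 °C; σ_y ≥ 49.2 MPa. Survivors: option A, option V.
Convert each candidate to consistent units, then evaluate M:
  option A: E = 117.9 GPa, ρ = 7270 kg/m³
  option V: E = 68.90 GPa, ρ = 2750 kg/m³
  option V: M = 1.49×10⁻³
  option A: M = 0.674×10⁻³
Highest index: option V.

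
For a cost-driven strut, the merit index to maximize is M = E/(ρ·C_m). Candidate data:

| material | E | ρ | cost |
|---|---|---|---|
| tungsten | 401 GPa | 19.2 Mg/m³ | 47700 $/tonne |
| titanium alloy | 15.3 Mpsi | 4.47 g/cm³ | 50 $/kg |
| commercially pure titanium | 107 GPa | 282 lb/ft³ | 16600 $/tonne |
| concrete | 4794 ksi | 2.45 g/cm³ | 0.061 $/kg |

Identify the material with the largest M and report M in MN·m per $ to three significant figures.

concrete, M = 221 MN·m per $

Normalizing units and computing the index:
  tungsten: E = 401.0 GPa, ρ = 19200 kg/m³, cost = 47.70 $/kg
  titanium alloy: E = 105.5 GPa, ρ = 4470 kg/m³, cost = 50.00 $/kg
  commercially pure titanium: E = 107.0 GPa, ρ = 4517 kg/m³, cost = 16.60 $/kg
  concrete: E = 33.05 GPa, ρ = 2450 kg/m³, cost = 0.06100 $/kg
  concrete: M = 221 MN·m per $
  commercially pure titanium: M = 1.43 MN·m per $
  titanium alloy: M = 0.472 MN·m per $
  tungsten: M = 0.438 MN·m per $
The maximum is for concrete.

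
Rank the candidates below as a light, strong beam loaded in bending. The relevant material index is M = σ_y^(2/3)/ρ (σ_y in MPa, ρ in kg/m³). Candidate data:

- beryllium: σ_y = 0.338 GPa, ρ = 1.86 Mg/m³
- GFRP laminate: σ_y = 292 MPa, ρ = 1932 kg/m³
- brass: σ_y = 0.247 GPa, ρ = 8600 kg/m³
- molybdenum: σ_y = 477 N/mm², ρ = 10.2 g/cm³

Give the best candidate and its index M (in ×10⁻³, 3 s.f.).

beryllium, M = 26.1×10⁻³

Convert each candidate to consistent units, then evaluate M:
  beryllium: σ_y = 338.0 MPa, ρ = 1860 kg/m³
  GFRP laminate: σ_y = 292.0 MPa, ρ = 1932 kg/m³
  brass: σ_y = 247.0 MPa, ρ = 8600 kg/m³
  molybdenum: σ_y = 477.0 MPa, ρ = 10200 kg/m³
  beryllium: M = 26.1×10⁻³
  GFRP laminate: M = 22.8×10⁻³
  molybdenum: M = 5.99×10⁻³
  brass: M = 4.58×10⁻³
Highest index: beryllium.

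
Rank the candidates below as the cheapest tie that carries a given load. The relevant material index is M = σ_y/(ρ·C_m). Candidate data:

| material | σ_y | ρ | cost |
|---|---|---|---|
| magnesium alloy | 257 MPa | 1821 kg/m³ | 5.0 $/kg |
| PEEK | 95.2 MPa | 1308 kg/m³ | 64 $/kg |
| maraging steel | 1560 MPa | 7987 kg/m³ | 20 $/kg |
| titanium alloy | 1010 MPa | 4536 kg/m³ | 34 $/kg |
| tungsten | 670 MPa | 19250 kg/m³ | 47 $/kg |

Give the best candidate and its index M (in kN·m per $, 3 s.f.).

Evaluate M for each candidate:
  magnesium alloy: M = 28.2 kN·m per $
  maraging steel: M = 9.77 kN·m per $
  titanium alloy: M = 6.55 kN·m per $
  PEEK: M = 1.14 kN·m per $
  tungsten: M = 0.741 kN·m per $
Magnesium alloy ranks first.

magnesium alloy, M = 28.2 kN·m per $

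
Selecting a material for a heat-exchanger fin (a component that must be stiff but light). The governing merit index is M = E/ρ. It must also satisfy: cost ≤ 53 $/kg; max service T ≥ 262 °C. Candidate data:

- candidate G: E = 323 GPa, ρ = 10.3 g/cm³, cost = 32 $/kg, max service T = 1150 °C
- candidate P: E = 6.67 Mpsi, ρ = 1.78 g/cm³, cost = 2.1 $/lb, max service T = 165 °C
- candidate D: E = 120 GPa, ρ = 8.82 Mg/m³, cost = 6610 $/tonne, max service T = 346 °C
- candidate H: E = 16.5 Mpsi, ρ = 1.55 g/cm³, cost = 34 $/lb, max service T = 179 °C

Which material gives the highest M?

Screen on constraints: cost ≤ 53 $/kg; max service T ≥ 262 °C. Survivors: candidate G, candidate D.
Putting every candidate on a common basis:
  candidate G: E = 323.0 GPa, ρ = 10300 kg/m³
  candidate D: E = 120.0 GPa, ρ = 8820 kg/m³
  candidate G: M = 31.4 MN·m/kg
  candidate D: M = 13.6 MN·m/kg
Highest index: candidate G.

candidate G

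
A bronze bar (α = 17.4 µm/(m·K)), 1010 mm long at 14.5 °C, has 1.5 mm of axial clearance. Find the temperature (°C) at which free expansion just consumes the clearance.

α·L₀·ΔT = 1.5 mm ⇒ ΔT = 1.5 / (17.4×10⁻⁶ × 1010.0) = 85.35 K.
T = 14.5 + 85.35 = 99.85 °C.

99.9 °C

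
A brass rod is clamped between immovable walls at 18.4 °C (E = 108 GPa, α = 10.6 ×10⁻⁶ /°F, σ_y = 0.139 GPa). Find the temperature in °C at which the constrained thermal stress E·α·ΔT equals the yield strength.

85.9 °C

α = 10.6×10⁻⁶/°F × 9/5 = 19.1×10⁻⁶/K.
σ_y = 0.139 GPa = 139.0 MPa.
E·α·ΔT = 139.0 MPa ⇒ ΔT = 139.0 / (108.0×10³ × 19.1×10⁻⁶) = 67.45 K.
T = 18.4 + 67.45 = 85.85 °C.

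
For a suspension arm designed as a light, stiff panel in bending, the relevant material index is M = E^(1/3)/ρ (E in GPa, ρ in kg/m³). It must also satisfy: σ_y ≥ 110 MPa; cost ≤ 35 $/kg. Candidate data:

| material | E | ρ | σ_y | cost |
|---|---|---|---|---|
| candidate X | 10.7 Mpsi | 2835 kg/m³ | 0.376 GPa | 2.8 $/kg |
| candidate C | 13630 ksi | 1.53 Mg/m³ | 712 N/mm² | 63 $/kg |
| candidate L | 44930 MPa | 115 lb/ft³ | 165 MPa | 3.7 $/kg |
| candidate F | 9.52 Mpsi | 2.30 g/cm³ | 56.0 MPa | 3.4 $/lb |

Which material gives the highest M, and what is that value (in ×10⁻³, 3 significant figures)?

Screen on constraints: σ_y ≥ 110 MPa; cost ≤ 35 $/kg. Survivors: candidate X, candidate L.
Normalizing units and computing the index:
  candidate X: E = 73.77 GPa, ρ = 2835 kg/m³
  candidate L: E = 44.93 GPa, ρ = 1842 kg/m³
  candidate L: M = 1.93×10⁻³
  candidate X: M = 1.48×10⁻³
Candidate L ranks first.

candidate L, M = 1.93×10⁻³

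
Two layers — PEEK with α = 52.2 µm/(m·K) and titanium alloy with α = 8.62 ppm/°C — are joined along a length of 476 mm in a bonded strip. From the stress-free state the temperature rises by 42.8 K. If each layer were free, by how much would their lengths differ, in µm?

888 µm

Δα = |52.2 − 8.62|×10⁻⁶/K = 43.6×10⁻⁶/K.
ΔL_mismatch = Δα·L·ΔT = 43.6×10⁻⁶ × 476.0 mm × 42.8 K = 888 µm.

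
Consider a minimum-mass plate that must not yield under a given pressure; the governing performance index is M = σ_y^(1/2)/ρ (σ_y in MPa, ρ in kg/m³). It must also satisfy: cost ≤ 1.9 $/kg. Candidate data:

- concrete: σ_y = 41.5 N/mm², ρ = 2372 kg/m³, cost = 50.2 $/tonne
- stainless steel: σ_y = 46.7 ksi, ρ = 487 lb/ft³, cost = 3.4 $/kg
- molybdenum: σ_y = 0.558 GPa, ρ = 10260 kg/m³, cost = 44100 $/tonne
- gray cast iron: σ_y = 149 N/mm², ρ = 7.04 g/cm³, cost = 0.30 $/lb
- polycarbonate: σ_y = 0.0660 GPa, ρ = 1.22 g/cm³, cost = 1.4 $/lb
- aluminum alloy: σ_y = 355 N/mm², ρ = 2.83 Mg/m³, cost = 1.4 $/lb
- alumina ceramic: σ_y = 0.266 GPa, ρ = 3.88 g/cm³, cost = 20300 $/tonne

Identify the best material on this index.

Screen on constraints: cost ≤ 1.9 $/kg. Survivors: concrete, gray cast iron.
After converting to SI:
  concrete: σ_y = 41.50 MPa, ρ = 2372 kg/m³
  gray cast iron: σ_y = 149.0 MPa, ρ = 7040 kg/m³
  concrete: M = 2.72×10⁻³
  gray cast iron: M = 1.73×10⁻³
Concrete ranks first.

concrete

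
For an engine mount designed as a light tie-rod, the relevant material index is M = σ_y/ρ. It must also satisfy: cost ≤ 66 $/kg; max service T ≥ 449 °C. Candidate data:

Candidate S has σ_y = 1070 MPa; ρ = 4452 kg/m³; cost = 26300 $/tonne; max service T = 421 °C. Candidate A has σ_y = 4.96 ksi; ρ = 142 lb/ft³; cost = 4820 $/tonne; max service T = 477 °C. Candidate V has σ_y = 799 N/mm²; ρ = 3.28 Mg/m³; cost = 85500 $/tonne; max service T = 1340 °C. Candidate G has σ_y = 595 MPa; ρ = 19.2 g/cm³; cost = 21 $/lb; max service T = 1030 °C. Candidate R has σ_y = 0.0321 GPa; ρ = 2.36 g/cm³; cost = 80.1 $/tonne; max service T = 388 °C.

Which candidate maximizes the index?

Screen on constraints: cost ≤ 66 $/kg; max service T ≥ 449 °C. Survivors: candidate A, candidate G.
After converting to SI:
  candidate A: σ_y = 34.20 MPa, ρ = 2275 kg/m³
  candidate G: σ_y = 595.0 MPa, ρ = 19200 kg/m³
  candidate G: M = 31.0 kN·m/kg
  candidate A: M = 15.0 kN·m/kg
Candidate G has the largest M.

candidate G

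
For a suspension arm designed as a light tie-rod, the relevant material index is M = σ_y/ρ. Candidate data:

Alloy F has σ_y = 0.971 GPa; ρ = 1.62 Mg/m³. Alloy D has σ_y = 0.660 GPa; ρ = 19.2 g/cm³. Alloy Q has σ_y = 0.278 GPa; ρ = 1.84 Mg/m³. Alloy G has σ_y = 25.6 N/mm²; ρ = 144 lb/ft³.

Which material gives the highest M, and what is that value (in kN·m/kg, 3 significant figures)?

Putting every candidate on a common basis:
  alloy F: σ_y = 971.0 MPa, ρ = 1620 kg/m³
  alloy D: σ_y = 660.0 MPa, ρ = 19200 kg/m³
  alloy Q: σ_y = 278.0 MPa, ρ = 1840 kg/m³
  alloy G: σ_y = 25.60 MPa, ρ = 2307 kg/m³
  alloy F: M = 599 kN·m/kg
  alloy Q: M = 151 kN·m/kg
  alloy D: M = 34.4 kN·m/kg
  alloy G: M = 11.1 kN·m/kg
The maximum is for alloy F.

alloy F, M = 599 kN·m/kg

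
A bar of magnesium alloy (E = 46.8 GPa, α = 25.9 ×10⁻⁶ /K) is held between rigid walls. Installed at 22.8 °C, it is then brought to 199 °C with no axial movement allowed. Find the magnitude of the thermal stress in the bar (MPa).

ΔT = 176.2 K. Constrained thermal stress σ = E·α·ΔT = 46.80×10³ MPa × 25.9×10⁻⁶ × 176.2 = 214 MPa (compressive).

214 MPa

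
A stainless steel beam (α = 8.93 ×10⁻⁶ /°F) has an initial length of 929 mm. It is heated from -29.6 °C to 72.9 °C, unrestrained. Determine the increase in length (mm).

Convert α: 8.93×10⁻⁶/°F × (9/5) = 16.1×10⁻⁶/K.
ΔT = 72.9 − (-29.6) = 102.5 K.
ΔL = α·L₀·ΔT = 16.1×10⁻⁶ × 929 mm × 102.5 K = 1.53 mm.

1.53 mm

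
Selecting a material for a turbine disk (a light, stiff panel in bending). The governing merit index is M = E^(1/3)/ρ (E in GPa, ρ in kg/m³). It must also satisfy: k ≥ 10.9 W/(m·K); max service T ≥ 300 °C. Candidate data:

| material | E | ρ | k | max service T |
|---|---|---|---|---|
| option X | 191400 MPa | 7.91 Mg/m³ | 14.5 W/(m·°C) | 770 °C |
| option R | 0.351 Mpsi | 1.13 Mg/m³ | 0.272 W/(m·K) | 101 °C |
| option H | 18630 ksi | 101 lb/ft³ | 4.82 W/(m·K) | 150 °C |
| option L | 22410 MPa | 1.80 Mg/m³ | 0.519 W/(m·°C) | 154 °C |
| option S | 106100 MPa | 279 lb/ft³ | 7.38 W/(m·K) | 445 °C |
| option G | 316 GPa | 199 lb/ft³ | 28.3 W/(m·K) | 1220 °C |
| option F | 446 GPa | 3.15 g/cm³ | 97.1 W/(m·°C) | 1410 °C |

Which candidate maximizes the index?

option F

Screen on constraints: k ≥ 10.9 W/(m·K); max service T ≥ 300 °C. Survivors: option X, option G, option F.
In SI units:
  option X: E = 191.4 GPa, ρ = 7910 kg/m³
  option G: E = 316.0 GPa, ρ = 3188 kg/m³
  option F: E = 446.0 GPa, ρ = 3150 kg/m³
  option F: M = 2.43×10⁻³
  option G: M = 2.14×10⁻³
  option X: M = 0.729×10⁻³
Highest index: option F.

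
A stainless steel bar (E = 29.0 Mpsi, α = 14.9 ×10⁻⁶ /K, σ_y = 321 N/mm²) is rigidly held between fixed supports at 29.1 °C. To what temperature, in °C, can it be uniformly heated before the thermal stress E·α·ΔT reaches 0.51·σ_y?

E = 29.0 Mpsi = 199.9 GPa.
σ_y = 321 N/mm² = 321.0 MPa.
E·α·ΔT = 163.7 MPa ⇒ ΔT = 163.7 / (199.9×10³ × 14.9×10⁻⁶) = 54.95 K.
T = 29.1 + 54.95 = 84.05 °C.

84.1 °C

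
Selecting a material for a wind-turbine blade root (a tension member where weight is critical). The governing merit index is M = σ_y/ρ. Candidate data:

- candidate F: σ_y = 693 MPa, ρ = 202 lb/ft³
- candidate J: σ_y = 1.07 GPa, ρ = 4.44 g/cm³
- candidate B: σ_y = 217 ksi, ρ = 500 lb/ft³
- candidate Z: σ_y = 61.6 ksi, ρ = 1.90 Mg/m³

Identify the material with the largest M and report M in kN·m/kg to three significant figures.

candidate J, M = 241 kN·m/kg

Normalizing units and computing the index:
  candidate F: σ_y = 693.0 MPa, ρ = 3236 kg/m³
  candidate J: σ_y = 1070 MPa, ρ = 4440 kg/m³
  candidate B: σ_y = 1496 MPa, ρ = 8009 kg/m³
  candidate Z: σ_y = 424.7 MPa, ρ = 1900 kg/m³
  candidate J: M = 241 kN·m/kg
  candidate Z: M = 224 kN·m/kg
  candidate F: M = 214 kN·m/kg
  candidate B: M = 187 kN·m/kg
Highest index: candidate J.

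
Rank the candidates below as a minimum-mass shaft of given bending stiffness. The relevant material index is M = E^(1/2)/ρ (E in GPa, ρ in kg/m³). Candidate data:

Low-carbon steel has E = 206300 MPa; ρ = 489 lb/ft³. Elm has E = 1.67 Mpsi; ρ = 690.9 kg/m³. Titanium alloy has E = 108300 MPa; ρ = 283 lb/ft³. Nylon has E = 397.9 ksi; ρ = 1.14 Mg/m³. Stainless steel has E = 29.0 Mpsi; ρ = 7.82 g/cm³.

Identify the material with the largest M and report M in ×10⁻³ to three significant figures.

Convert each candidate to consistent units, then evaluate M:
  low-carbon steel: E = 206.3 GPa, ρ = 7833 kg/m³
  elm: E = 11.51 GPa, ρ = 690.9 kg/m³
  titanium alloy: E = 108.3 GPa, ρ = 4533 kg/m³
  nylon: E = 2.743 GPa, ρ = 1140 kg/m³
  stainless steel: E = 199.9 GPa, ρ = 7820 kg/m³
  elm: M = 4.91×10⁻³
  titanium alloy: M = 2.30×10⁻³
  low-carbon steel: M = 1.83×10⁻³
  stainless steel: M = 1.81×10⁻³
  nylon: M = 1.45×10⁻³
Highest index: elm.

elm, M = 4.91×10⁻³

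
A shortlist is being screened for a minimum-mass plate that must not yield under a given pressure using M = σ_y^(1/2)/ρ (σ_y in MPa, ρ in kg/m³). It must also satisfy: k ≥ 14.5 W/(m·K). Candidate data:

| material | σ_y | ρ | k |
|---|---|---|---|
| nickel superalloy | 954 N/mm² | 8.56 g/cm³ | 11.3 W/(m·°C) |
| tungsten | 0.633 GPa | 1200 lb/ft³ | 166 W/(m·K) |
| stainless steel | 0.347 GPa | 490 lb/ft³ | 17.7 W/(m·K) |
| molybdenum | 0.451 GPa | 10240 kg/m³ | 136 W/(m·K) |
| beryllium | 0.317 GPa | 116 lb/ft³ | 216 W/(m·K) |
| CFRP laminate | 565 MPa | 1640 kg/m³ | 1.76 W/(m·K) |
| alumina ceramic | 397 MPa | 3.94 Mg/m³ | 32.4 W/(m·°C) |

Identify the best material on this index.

beryllium

Screen on constraints: k ≥ 14.5 W/(m·K). Survivors: tungsten, stainless steel, molybdenum, beryllium, alumina ceramic.
Normalizing units and computing the index:
  tungsten: σ_y = 633.0 MPa, ρ = 19220 kg/m³
  stainless steel: σ_y = 347.0 MPa, ρ = 7849 kg/m³
  molybdenum: σ_y = 451.0 MPa, ρ = 10240 kg/m³
  beryllium: σ_y = 317.0 MPa, ρ = 1858 kg/m³
  alumina ceramic: σ_y = 397.0 MPa, ρ = 3940 kg/m³
  beryllium: M = 9.58×10⁻³
  alumina ceramic: M = 5.06×10⁻³
  stainless steel: M = 2.37×10⁻³
  molybdenum: M = 2.07×10⁻³
  tungsten: M = 1.31×10⁻³
The maximum is for beryllium.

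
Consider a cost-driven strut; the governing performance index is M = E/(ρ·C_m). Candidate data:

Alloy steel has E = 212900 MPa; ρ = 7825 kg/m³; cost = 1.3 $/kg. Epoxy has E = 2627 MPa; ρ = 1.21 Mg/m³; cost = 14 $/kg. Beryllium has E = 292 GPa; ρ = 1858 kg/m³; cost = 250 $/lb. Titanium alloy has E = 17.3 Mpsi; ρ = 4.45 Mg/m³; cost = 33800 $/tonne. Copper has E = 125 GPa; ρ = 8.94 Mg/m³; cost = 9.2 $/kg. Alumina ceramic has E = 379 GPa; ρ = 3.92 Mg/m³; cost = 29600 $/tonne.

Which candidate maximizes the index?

Putting every candidate on a common basis:
  alloy steel: E = 212.9 GPa, ρ = 7825 kg/m³, cost = 1.300 $/kg
  epoxy: E = 2.627 GPa, ρ = 1210 kg/m³, cost = 14.00 $/kg
  beryllium: E = 292.0 GPa, ρ = 1858 kg/m³, cost = 551.1 $/kg
  titanium alloy: E = 119.3 GPa, ρ = 4450 kg/m³, cost = 33.80 $/kg
  copper: E = 125.0 GPa, ρ = 8940 kg/m³, cost = 9.200 $/kg
  alumina ceramic: E = 379.0 GPa, ρ = 3920 kg/m³, cost = 29.60 $/kg
  alloy steel: M = 20.9 MN·m per $
  alumina ceramic: M = 3.27 MN·m per $
  copper: M = 1.52 MN·m per $
  titanium alloy: M = 0.793 MN·m per $
  beryllium: M = 0.285 MN·m per $
  epoxy: M = 0.155 MN·m per $
Alloy steel has the largest M.

alloy steel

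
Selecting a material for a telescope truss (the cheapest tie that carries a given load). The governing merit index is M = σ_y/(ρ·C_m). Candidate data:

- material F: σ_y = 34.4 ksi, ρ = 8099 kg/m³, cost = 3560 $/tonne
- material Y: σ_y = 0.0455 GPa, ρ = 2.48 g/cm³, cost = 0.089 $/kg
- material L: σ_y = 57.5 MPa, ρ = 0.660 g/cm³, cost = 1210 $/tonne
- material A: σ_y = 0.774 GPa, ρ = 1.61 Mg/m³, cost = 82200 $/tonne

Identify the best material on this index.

material Y

Normalizing units and computing the index:
  material F: σ_y = 237.2 MPa, ρ = 8099 kg/m³, cost = 3.560 $/kg
  material Y: σ_y = 45.50 MPa, ρ = 2480 kg/m³, cost = 0.08900 $/kg
  material L: σ_y = 57.50 MPa, ρ = 660.0 kg/m³, cost = 1.210 $/kg
  material A: σ_y = 774.0 MPa, ρ = 1610 kg/m³, cost = 82.20 $/kg
  material Y: M = 206 kN·m per $
  material L: M = 72.0 kN·m per $
  material F: M = 8.23 kN·m per $
  material A: M = 5.85 kN·m per $
Material Y ranks first.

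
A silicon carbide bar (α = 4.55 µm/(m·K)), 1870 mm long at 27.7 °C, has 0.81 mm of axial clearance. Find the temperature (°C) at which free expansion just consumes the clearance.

123 °C

α·L₀·ΔT = 0.81 mm ⇒ ΔT = 0.81 / (4.55×10⁻⁶ × 1870.0) = 95.20 K.
T = 27.7 + 95.20 = 122.9 °C.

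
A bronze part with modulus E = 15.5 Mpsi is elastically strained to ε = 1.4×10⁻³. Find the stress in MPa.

150 MPa

E = 15.5 Mpsi = 106.9 GPa.
σ = E·ε = 106900 MPa × 1.4×10⁻³ = 150 MPa.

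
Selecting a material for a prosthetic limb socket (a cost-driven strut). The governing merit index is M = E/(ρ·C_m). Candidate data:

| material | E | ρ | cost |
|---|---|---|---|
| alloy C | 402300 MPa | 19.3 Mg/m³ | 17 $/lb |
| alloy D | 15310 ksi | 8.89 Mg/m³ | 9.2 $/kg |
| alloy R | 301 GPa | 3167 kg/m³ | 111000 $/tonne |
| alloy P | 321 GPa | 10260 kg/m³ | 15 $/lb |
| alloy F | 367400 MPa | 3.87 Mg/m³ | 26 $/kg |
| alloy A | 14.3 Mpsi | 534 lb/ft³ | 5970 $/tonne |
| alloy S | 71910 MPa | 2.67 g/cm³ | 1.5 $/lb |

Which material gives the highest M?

Normalizing units and computing the index:
  alloy C: E = 402.3 GPa, ρ = 19300 kg/m³, cost = 37.48 $/kg
  alloy D: E = 105.6 GPa, ρ = 8890 kg/m³, cost = 9.200 $/kg
  alloy R: E = 301.0 GPa, ρ = 3167 kg/m³, cost = 111.0 $/kg
  alloy P: E = 321.0 GPa, ρ = 10260 kg/m³, cost = 33.07 $/kg
  alloy F: E = 367.4 GPa, ρ = 3870 kg/m³, cost = 26.00 $/kg
  alloy A: E = 98.60 GPa, ρ = 8554 kg/m³, cost = 5.970 $/kg
  alloy S: E = 71.91 GPa, ρ = 2670 kg/m³, cost = 3.307 $/kg
  alloy S: M = 8.14 MN·m per $
  alloy F: M = 3.65 MN·m per $
  alloy A: M = 1.93 MN·m per $
  alloy D: M = 1.29 MN·m per $
  alloy P: M = 0.946 MN·m per $
  alloy R: M = 0.856 MN·m per $
  alloy C: M = 0.556 MN·m per $
Alloy S ranks first.

alloy S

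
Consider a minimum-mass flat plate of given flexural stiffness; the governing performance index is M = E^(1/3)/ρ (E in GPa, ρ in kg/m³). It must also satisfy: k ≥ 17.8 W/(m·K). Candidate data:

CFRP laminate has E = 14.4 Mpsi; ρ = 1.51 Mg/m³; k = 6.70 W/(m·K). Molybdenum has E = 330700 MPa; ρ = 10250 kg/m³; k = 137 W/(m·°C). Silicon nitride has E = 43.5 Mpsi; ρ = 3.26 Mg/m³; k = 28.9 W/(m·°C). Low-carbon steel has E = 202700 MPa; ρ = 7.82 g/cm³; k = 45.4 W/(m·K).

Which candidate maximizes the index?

Screen on constraints: k ≥ 17.8 W/(m·K). Survivors: molybdenum, silicon nitride, low-carbon steel.
In SI units:
  molybdenum: E = 330.7 GPa, ρ = 10250 kg/m³
  silicon nitride: E = 299.9 GPa, ρ = 3260 kg/m³
  low-carbon steel: E = 202.7 GPa, ρ = 7820 kg/m³
  silicon nitride: M = 2.05×10⁻³
  low-carbon steel: M = 0.751×10⁻³
  molybdenum: M = 0.675×10⁻³
Highest index: silicon nitride.

silicon nitride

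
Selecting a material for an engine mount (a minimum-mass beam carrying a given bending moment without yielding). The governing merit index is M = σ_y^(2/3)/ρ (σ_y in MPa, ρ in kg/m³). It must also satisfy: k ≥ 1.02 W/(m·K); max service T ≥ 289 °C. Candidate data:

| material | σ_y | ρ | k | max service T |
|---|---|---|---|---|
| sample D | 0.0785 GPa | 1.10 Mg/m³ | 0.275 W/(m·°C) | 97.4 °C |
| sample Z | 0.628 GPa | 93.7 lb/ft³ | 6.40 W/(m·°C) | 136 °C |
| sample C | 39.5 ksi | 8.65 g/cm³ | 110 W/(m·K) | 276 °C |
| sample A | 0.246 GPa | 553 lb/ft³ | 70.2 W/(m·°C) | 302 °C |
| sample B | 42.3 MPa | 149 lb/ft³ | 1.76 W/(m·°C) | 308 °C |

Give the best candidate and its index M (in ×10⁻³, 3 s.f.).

sample B, M = 5.09×10⁻³

Screen on constraints: k ≥ 1.02 W/(m·K); max service T ≥ 289 °C. Survivors: sample A, sample B.
Normalizing units and computing the index:
  sample A: σ_y = 246.0 MPa, ρ = 8858 kg/m³
  sample B: σ_y = 42.30 MPa, ρ = 2387 kg/m³
  sample B: M = 5.09×10⁻³
  sample A: M = 4.43×10⁻³
The maximum is for sample B.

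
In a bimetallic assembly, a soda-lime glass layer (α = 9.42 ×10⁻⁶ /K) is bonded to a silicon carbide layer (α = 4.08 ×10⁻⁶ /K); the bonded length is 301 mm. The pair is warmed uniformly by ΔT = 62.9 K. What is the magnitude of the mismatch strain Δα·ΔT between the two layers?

Δα = |9.42 − 4.08|×10⁻⁶/K = 5.34×10⁻⁶/K.
Mismatch strain = Δα·ΔT = 5.34×10⁻⁶ × 62.9 = 3.36×10⁻⁴.

3.36×10⁻⁴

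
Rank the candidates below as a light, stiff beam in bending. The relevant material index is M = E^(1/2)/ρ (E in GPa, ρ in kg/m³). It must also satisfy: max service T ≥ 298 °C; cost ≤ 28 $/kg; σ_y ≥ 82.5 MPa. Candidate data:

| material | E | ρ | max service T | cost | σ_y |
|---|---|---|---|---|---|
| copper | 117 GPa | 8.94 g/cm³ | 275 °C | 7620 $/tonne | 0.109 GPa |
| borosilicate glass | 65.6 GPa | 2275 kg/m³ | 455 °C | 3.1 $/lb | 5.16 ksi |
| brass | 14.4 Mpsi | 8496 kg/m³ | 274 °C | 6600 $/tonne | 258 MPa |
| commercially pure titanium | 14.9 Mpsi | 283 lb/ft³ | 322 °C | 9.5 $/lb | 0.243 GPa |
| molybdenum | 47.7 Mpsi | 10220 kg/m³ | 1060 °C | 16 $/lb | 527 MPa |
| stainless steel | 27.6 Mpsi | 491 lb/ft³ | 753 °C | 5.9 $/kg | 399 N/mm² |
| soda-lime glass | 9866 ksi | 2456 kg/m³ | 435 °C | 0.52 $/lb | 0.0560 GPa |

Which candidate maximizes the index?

Screen on constraints: max service T ≥ 298 °C; cost ≤ 28 $/kg; σ_y ≥ 82.5 MPa. Survivors: commercially pure titanium, stainless steel.
Normalizing units and computing the index:
  commercially pure titanium: E = 102.7 GPa, ρ = 4533 kg/m³
  stainless steel: E = 190.3 GPa, ρ = 7865 kg/m³
  commercially pure titanium: M = 2.24×10⁻³
  stainless steel: M = 1.75×10⁻³
Commercially pure titanium ranks first.

commercially pure titanium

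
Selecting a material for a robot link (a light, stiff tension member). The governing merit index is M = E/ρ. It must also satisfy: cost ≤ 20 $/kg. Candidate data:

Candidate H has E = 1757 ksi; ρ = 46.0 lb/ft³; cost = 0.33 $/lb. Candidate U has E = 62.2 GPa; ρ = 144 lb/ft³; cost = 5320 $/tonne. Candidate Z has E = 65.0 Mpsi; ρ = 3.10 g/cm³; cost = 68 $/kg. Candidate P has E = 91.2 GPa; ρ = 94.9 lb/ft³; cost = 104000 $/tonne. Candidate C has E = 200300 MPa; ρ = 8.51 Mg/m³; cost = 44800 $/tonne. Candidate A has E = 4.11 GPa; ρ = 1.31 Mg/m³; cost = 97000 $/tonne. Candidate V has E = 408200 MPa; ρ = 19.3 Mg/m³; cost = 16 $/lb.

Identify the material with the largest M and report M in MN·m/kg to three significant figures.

Screen on constraints: cost ≤ 20 $/kg. Survivors: candidate H, candidate U.
After converting to SI:
  candidate H: E = 12.11 GPa, ρ = 736.8 kg/m³
  candidate U: E = 62.20 GPa, ρ = 2307 kg/m³
  candidate U: M = 27.0 MN·m/kg
  candidate H: M = 16.4 MN·m/kg
Highest index: candidate U.

candidate U, M = 27.0 MN·m/kg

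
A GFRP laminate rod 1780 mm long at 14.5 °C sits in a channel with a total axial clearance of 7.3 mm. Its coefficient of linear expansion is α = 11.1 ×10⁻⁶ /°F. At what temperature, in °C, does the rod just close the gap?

α = 11.1×10⁻⁶/°F × 9/5 = 20.0×10⁻⁶/K.
α·L₀·ΔT = 7.3 mm ⇒ ΔT = 7.3 / (20.0×10⁻⁶ × 1780.0) = 205.3 K.
T = 14.5 + 205.3 = 219.8 °C.

220 °C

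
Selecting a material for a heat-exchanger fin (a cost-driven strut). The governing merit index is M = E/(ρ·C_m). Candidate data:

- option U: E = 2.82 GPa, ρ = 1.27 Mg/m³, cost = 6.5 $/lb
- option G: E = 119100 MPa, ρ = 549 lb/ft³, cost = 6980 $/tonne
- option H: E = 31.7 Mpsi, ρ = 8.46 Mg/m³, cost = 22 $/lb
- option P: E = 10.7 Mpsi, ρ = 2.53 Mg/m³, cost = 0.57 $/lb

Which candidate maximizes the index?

After converting to SI:
  option U: E = 2.820 GPa, ρ = 1270 kg/m³, cost = 14.33 $/kg
  option G: E = 119.1 GPa, ρ = 8794 kg/m³, cost = 6.980 $/kg
  option H: E = 218.6 GPa, ρ = 8460 kg/m³, cost = 48.50 $/kg
  option P: E = 73.77 GPa, ρ = 2530 kg/m³, cost = 1.257 $/kg
  option P: M = 23.2 MN·m per $
  option G: M = 1.94 MN·m per $
  option H: M = 0.533 MN·m per $
  option U: M = 0.155 MN·m per $
Highest index: option P.

option P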